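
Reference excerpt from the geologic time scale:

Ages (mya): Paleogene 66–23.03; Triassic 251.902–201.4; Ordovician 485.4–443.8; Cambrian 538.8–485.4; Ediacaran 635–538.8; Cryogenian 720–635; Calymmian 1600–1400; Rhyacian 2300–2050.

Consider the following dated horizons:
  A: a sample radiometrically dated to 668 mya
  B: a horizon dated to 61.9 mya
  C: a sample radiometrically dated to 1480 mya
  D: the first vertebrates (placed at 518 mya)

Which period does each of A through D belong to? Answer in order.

Match each age against the start–end ranges in the excerpt: A = 668 Ma → Cryogenian (720–635); B = 61.9 Ma → Paleogene (66–23.03); C = 1480 Ma → Calymmian (1600–1400); D = 518 Ma → Cambrian (538.8–485.4).

A — Cryogenian; B — Paleogene; C — Calymmian; D — Cambrian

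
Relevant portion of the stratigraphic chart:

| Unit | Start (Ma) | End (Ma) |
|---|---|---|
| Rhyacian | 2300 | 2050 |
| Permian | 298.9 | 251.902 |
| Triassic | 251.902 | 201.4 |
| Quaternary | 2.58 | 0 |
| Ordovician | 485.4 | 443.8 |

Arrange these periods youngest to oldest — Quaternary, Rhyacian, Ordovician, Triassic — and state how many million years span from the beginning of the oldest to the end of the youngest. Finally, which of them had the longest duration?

Start ages (Ma): Rhyacian 2300, Ordovician 485.4, Triassic 251.902, Quaternary 2.58.
Ordered youngest to oldest: Quaternary, Triassic, Ordovician, Rhyacian.
Span = 2300 − 0 = 2300 Myr.
Durations: Quaternary 2.58, Triassic 50.502, Rhyacian 250, Ordovician 41.6 → longest is Rhyacian (250 Myr).

Quaternary → Triassic → Ordovician → Rhyacian; total span 2300 Myr; longest is Rhyacian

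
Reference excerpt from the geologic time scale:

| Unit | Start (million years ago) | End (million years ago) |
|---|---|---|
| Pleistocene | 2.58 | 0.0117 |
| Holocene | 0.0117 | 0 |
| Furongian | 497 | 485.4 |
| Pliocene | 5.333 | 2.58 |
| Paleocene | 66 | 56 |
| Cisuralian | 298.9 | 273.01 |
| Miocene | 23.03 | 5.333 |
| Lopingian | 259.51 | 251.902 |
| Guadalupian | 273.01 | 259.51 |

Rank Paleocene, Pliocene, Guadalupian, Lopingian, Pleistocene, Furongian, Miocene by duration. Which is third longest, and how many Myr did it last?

Durations: Paleocene 10; Pliocene 2.753; Guadalupian 13.5; Lopingian 7.608; Pleistocene 2.5683; Furongian 11.6; Miocene 17.697 Myr.
Sorted longest-first: Miocene (17.697), Guadalupian (13.5), Furongian (11.6), Paleocene (10), Lopingian (7.608), Pliocene (2.753), Pleistocene (2.5683).
The third longest is Furongian at 11.6 Myr.

Furongian, 11.6 million years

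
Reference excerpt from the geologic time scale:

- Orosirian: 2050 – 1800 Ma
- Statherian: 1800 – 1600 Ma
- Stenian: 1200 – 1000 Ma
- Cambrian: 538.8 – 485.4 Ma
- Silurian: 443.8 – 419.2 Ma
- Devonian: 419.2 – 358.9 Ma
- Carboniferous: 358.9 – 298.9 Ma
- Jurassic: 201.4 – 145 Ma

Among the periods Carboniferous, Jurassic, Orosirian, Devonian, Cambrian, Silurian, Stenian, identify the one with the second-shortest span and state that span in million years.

Cambrian, 53.4 million years

Durations: Carboniferous 60; Jurassic 56.4; Orosirian 250; Devonian 60.3; Cambrian 53.4; Silurian 24.6; Stenian 200 Myr.
Sorted shortest-first: Silurian (24.6), Cambrian (53.4), Jurassic (56.4), Carboniferous (60), Devonian (60.3), Stenian (200), Orosirian (250).
The second shortest is Cambrian at 53.4 Myr.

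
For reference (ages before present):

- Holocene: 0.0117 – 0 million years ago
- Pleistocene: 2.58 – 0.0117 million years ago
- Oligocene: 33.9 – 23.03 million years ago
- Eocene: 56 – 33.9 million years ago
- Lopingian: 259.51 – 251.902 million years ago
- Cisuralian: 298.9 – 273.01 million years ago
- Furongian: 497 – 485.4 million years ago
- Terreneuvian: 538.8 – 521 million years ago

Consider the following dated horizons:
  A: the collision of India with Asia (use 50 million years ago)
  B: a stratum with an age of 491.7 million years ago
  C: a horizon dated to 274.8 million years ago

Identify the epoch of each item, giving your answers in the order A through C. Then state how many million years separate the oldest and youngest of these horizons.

A: 50 Ma lies in 56–33.9 Ma, so Eocene.
B: 491.7 Ma lies in 497–485.4 Ma, so Furongian.
C: 274.8 Ma lies in 298.9–273.01 Ma, so Cisuralian.
Oldest = 491.7 Ma, youngest = 50 Ma → span 441.7 Myr.

A — Eocene; B — Furongian; C — Cisuralian; span 441.7 million years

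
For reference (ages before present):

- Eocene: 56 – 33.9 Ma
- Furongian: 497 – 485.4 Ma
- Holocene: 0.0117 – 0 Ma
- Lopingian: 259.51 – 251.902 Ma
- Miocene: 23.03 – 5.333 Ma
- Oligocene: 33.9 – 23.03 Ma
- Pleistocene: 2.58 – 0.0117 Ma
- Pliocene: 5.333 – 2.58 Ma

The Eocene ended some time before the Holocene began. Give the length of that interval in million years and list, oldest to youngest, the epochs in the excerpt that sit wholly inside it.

End of Eocene = 33.9 Ma; start of Holocene = 0.0117 Ma.
Gap = 33.9 − 0.0117 = 33.8883 Myr.
Epochs wholly inside 33.9–0.0117 Ma: Oligocene (33.9–23.03), Miocene (23.03–5.333), Pliocene (5.333–2.58), Pleistocene (2.58–0.0117).

33.8883 million years; Oligocene, Miocene, Pliocene, Pleistocene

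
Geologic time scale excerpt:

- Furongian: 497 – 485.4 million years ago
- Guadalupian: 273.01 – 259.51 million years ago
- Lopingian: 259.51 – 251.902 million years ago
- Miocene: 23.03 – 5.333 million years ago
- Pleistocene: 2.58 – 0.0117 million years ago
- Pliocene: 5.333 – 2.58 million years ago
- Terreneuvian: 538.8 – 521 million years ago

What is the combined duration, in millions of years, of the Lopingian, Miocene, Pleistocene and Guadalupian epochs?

Duration is start − end for each: (259.51 − 251.902) + (23.03 − 5.333) + (2.58 − 0.0117) + (273.01 − 259.51).
That is 7.608 + 17.697 + 2.5683 + 13.5, which totals 41.3733 million years.

41.3733 million years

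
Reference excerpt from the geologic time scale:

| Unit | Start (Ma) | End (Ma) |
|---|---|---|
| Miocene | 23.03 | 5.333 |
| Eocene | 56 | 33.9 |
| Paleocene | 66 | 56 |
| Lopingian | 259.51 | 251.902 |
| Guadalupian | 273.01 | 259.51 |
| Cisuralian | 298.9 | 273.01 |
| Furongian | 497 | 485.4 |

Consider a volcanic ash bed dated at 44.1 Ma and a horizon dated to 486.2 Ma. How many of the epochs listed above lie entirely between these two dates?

486.2 Ma sits inside the Furongian (497–485.4) and 44.1 Ma inside the Eocene (56–33.9); neither of those is wholly between the two dates.
The listed epochs lying completely between them are Cisuralian, Guadalupian, Lopingian, Paleocene — 4 in all.

4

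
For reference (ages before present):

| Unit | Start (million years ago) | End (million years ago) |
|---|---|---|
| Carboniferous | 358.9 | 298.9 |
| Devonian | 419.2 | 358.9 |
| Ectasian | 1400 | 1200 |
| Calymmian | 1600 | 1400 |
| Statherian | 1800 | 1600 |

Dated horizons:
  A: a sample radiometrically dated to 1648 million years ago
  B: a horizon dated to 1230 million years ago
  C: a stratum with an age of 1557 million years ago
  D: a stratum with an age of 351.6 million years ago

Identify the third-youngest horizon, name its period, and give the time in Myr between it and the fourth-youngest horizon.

Smaller Ma means younger, so youngest first: D 351.6 < B 1230 < C 1557 < A 1648.
Counting 3 along gives C (1557 Ma); the excerpt puts that inside the Calymmian, 1600–1400 Ma.
Next in line is A (1648 Ma), and 1648 − 1557 = 91 Myr.

C, in the Calymmian; 91 million years to A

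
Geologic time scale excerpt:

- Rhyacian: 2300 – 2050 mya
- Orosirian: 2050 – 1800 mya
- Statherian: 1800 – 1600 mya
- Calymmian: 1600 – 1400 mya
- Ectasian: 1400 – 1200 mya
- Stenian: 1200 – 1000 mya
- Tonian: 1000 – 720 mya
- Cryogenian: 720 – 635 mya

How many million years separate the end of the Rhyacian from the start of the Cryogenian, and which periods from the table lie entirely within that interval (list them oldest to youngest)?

1330 million years; Orosirian, Statherian, Calymmian, Ectasian, Stenian, Tonian

The Rhyacian closes at 2050 Ma and the Cryogenian opens at 720 Ma, so the interval is 2050 − 720 = 1330 Myr.
A period fits inside if it starts at or after 2050 Ma and ends at or before 720 Ma; oldest first that gives Orosirian, Statherian, Calymmian, Ectasian, Stenian, Tonian.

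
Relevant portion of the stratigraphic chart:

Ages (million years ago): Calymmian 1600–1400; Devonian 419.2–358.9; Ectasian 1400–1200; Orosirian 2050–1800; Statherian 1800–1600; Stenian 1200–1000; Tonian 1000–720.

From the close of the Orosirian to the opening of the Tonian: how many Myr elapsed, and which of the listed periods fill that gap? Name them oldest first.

800 million years; Statherian, Calymmian, Ectasian, Stenian

End of Orosirian = 1800 Ma; start of Tonian = 1000 Ma.
Gap = 1800 − 1000 = 800 Myr.
Periods wholly inside 1800–1000 Ma: Statherian (1800–1600), Calymmian (1600–1400), Ectasian (1400–1200), Stenian (1200–1000).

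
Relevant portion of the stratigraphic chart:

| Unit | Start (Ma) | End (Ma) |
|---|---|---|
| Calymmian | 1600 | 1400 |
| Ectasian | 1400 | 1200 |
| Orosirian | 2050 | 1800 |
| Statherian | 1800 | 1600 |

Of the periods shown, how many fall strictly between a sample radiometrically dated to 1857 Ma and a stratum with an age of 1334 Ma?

The older date is 1857 Ma and the younger is 1334 Ma.
Periods with start < 1857 and end > 1334 Ma: Statherian (1800–1600), Calymmian (1600–1400).
That is 2 complete periods.

2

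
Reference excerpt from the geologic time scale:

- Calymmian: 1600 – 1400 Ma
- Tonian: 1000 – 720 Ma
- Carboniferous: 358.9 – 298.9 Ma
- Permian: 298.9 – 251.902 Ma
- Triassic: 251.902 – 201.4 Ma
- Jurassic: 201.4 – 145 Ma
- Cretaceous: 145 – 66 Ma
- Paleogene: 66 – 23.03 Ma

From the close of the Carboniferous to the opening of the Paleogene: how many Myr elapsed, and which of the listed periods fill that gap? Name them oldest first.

232.9 million years; Permian, Triassic, Jurassic, Cretaceous

The Carboniferous closes at 298.9 Ma and the Paleogene opens at 66 Ma, so the interval is 298.9 − 66 = 232.9 Myr.
A period fits inside if it starts at or after 298.9 Ma and ends at or before 66 Ma; oldest first that gives Permian, Triassic, Jurassic, Cretaceous.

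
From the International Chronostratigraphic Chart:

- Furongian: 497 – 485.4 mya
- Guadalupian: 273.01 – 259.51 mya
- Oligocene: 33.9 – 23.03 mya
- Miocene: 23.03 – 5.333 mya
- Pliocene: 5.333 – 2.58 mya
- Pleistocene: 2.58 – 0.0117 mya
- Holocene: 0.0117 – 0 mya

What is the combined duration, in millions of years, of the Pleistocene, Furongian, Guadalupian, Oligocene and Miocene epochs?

Each duration: Pleistocene = 2.5683; Furongian = 11.6; Guadalupian = 13.5; Oligocene = 10.87; Miocene = 17.697.
Sum: 2.5683 + 11.6 + 13.5 + 10.87 + 17.697 = 56.2353 Myr.

56.2353 million years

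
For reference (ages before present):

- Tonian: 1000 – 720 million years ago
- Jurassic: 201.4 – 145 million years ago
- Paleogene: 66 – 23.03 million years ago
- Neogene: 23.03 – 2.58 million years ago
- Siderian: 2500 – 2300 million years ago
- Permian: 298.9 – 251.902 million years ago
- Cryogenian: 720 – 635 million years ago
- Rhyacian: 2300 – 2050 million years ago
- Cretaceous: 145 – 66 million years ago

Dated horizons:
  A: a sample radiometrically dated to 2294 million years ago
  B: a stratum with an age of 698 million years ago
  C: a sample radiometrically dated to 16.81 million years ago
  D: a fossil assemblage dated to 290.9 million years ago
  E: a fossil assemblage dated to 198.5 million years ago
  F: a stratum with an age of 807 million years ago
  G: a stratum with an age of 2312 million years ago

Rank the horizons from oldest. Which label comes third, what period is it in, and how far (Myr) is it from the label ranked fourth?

Larger Ma means older, so oldest first: G 2312 > A 2294 > F 807 > B 698 > D 290.9 > E 198.5 > C 16.81.
Counting 3 along gives F (807 Ma); the excerpt puts that inside the Tonian, 1000–720 Ma.
Next in line is B (698 Ma), and 807 − 698 = 109 Myr.

F, in the Tonian; 109 million years to B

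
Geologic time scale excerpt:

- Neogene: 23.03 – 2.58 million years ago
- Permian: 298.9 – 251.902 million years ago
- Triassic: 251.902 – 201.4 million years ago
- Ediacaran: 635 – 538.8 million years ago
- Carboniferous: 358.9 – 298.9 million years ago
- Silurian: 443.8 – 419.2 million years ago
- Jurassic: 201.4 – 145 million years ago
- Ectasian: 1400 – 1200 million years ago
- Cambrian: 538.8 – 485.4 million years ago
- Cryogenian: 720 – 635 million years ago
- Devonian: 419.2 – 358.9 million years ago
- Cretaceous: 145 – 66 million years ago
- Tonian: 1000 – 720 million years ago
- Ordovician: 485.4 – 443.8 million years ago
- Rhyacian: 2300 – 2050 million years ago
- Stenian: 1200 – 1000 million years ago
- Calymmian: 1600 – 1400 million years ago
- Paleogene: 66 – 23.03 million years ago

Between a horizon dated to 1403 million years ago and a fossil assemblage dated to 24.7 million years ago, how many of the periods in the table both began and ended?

14

The older date is 1403 Ma and the younger is 24.7 Ma.
Periods with start < 1403 and end > 24.7 Ma: Ectasian (1400–1200), Stenian (1200–1000), Tonian (1000–720), Cryogenian (720–635), Ediacaran (635–538.8), Cambrian (538.8–485.4), Ordovician (485.4–443.8), Silurian (443.8–419.2), Devonian (419.2–358.9), Carboniferous (358.9–298.9), Permian (298.9–251.902), Triassic (251.902–201.4), Jurassic (201.4–145), Cretaceous (145–66).
That is 14 complete periods.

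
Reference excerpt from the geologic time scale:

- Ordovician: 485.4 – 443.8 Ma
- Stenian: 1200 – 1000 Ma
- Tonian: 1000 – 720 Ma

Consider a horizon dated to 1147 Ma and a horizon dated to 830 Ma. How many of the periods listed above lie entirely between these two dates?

0

The older date is 1147 Ma and the younger is 830 Ma.
No period both begins after 1147 Ma and ends before 830 Ma, so the count is 0.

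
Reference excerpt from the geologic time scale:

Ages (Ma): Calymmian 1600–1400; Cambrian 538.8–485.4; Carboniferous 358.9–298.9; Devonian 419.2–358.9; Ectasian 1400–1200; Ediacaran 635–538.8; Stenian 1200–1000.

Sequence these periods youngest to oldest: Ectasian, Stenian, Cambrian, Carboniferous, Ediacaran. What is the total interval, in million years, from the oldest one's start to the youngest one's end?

Carboniferous, Cambrian, Ediacaran, Stenian, Ectasian; total span 1101.1 Myr

From the excerpt: Ectasian 1400–1200; Stenian 1200–1000; Cambrian 538.8–485.4; Carboniferous 358.9–298.9; Ediacaran 635–538.8 (Ma).
Larger Ma is earlier, so the oldest is Ectasian and the youngest is Carboniferous; youngest to oldest: Carboniferous, Cambrian, Ediacaran, Stenian, Ectasian.
Oldest start 1400 minus youngest end 298.9 gives 1101.1 Myr overall.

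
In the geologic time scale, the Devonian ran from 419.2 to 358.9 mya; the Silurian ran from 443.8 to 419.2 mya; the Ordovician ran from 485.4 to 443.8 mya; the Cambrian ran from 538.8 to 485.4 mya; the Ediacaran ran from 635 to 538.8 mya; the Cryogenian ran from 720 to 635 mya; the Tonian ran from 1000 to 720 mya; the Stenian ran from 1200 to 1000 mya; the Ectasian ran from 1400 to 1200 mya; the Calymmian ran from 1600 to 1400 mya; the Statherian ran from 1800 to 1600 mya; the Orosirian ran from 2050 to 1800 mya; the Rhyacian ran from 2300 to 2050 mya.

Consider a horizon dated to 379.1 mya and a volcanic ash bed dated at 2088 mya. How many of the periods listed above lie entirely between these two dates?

11

The older date is 2088 Ma and the younger is 379.1 Ma.
Periods with start < 2088 and end > 379.1 Ma: Orosirian (2050–1800), Statherian (1800–1600), Calymmian (1600–1400), Ectasian (1400–1200), Stenian (1200–1000), Tonian (1000–720), Cryogenian (720–635), Ediacaran (635–538.8), Cambrian (538.8–485.4), Ordovician (485.4–443.8), Silurian (443.8–419.2).
That is 11 complete periods.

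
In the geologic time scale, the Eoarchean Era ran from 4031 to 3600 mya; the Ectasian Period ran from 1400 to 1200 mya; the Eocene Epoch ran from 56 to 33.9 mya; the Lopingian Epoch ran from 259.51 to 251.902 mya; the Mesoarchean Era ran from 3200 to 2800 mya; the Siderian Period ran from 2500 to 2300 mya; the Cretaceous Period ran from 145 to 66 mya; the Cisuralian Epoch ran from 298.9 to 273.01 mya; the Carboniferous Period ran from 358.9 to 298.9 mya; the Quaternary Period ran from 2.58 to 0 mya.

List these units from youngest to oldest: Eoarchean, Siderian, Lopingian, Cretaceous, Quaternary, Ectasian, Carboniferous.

Quaternary, Cretaceous, Lopingian, Carboniferous, Ectasian, Siderian, Eoarchean

The oldest of these is Eoarchean (starts 4031 Ma) and the youngest is Quaternary (ends 0 Ma).
In between, by decreasing start age: Siderian (2500), Ectasian (1400), Carboniferous (358.9), Lopingian (259.51), Cretaceous (145).
Listing youngest first means reversing that sequence.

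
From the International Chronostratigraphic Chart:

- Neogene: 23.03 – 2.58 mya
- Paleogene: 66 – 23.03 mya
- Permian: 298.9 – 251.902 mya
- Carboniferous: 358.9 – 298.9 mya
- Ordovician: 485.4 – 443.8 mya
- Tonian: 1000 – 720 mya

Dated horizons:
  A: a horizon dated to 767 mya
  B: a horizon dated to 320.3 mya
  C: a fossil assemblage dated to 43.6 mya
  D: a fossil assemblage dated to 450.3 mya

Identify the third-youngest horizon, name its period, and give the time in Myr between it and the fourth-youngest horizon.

Smaller Ma means younger, so youngest first: C 43.6 < B 320.3 < D 450.3 < A 767.
Counting 3 along gives D (450.3 Ma); the excerpt puts that inside the Ordovician, 485.4–443.8 Ma.
Next in line is A (767 Ma), and 767 − 450.3 = 316.7 Myr.

D, in the Ordovician; 316.7 million years to A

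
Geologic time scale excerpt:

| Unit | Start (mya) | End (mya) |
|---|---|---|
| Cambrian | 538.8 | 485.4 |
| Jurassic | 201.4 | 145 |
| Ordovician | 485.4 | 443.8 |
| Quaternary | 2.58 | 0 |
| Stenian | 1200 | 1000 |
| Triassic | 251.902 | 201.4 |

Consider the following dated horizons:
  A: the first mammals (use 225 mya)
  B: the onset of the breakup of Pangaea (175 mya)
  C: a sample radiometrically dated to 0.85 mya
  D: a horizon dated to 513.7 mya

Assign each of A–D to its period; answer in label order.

A: 225 Ma lies in 251.902–201.4 Ma, so Triassic.
B: 175 Ma lies in 201.4–145 Ma, so Jurassic.
C: 0.85 Ma lies in 2.58–0 Ma, so Quaternary.
D: 513.7 Ma lies in 538.8–485.4 Ma, so Cambrian.

A — Triassic; B — Jurassic; C — Quaternary; D — Cambrian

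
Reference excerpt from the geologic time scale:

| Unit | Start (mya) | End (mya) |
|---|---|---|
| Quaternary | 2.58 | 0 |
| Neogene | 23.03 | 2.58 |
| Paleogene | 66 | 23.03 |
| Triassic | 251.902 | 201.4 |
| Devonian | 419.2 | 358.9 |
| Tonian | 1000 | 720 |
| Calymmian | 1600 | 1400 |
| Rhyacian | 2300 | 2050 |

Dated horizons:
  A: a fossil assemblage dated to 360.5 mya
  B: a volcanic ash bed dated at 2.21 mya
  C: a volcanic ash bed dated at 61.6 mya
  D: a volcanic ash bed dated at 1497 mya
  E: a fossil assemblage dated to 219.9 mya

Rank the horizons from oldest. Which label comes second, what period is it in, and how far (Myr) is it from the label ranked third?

Larger Ma means older, so oldest first: D 1497 > A 360.5 > E 219.9 > C 61.6 > B 2.21.
Counting 2 along gives A (360.5 Ma); the excerpt puts that inside the Devonian, 419.2–358.9 Ma.
Next in line is E (219.9 Ma), and 360.5 − 219.9 = 140.6 Myr.

A, in the Devonian; 140.6 million years to E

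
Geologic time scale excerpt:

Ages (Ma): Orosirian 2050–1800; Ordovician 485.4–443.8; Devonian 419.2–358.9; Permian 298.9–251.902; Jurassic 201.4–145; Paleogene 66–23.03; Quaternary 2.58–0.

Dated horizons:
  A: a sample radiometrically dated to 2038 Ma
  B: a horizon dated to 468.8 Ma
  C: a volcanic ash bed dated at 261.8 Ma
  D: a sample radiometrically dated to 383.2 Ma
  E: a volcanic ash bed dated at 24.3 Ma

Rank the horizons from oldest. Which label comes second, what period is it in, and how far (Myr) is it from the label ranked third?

B, in the Ordovician; 85.6 million years to D

Larger Ma means older, so oldest first: A 2038 > B 468.8 > D 383.2 > C 261.8 > E 24.3.
Counting 2 along gives B (468.8 Ma); the excerpt puts that inside the Ordovician, 485.4–443.8 Ma.
Next in line is D (383.2 Ma), and 468.8 − 383.2 = 85.6 Myr.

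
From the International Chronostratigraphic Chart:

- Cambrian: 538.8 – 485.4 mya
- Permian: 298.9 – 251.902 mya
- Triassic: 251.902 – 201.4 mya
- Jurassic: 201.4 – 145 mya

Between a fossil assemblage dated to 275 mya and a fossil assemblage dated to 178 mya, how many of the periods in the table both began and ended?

1

275 Ma sits inside the Permian (298.9–251.902) and 178 Ma inside the Jurassic (201.4–145); neither of those is wholly between the two dates.
The listed periods lying completely between them are Triassic — 1 in all.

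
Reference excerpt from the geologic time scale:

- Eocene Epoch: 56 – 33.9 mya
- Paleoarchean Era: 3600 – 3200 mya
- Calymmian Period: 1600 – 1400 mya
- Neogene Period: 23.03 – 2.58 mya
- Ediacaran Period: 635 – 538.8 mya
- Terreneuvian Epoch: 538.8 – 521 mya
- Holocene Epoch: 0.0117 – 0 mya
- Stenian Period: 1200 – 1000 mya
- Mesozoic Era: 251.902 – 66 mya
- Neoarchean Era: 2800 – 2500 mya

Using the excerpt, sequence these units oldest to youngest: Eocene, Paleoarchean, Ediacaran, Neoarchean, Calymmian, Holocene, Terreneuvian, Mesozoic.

The oldest of these is Paleoarchean (starts 3600 Ma) and the youngest is Holocene (ends 0 Ma).
In between, by decreasing start age: Neoarchean (2800), Calymmian (1600), Ediacaran (635), Terreneuvian (538.8), Mesozoic (251.902), Eocene (56).

Paleoarchean, Neoarchean, Calymmian, Ediacaran, Terreneuvian, Mesozoic, Eocene, Holocene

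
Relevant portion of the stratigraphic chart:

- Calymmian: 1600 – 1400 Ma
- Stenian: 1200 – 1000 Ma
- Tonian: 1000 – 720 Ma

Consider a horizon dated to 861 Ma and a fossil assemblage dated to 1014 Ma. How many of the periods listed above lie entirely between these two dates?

0

The older date is 1014 Ma and the younger is 861 Ma.
No period both begins after 1014 Ma and ends before 861 Ma, so the count is 0.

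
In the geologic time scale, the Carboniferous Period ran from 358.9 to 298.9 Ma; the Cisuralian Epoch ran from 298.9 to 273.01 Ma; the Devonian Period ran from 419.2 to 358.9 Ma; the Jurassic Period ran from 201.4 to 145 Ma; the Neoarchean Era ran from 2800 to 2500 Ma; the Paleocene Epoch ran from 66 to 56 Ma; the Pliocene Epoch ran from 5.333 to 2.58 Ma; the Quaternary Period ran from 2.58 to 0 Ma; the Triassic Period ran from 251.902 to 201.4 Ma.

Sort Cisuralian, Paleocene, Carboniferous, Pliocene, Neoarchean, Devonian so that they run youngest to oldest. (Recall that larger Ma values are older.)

Pliocene → Paleocene → Cisuralian → Carboniferous → Devonian → Neoarchean

Read off each span (Ma): Cisuralian 298.9–273.01; Paleocene 66–56; Carboniferous 358.9–298.9; Pliocene 5.333–2.58; Neoarchean 2800–2500; Devonian 419.2–358.9.
Larger Ma is older, so oldest→youngest is Neoarchean, Devonian, Carboniferous, Cisuralian, Paleocene, Pliocene; reverse it for youngest→oldest.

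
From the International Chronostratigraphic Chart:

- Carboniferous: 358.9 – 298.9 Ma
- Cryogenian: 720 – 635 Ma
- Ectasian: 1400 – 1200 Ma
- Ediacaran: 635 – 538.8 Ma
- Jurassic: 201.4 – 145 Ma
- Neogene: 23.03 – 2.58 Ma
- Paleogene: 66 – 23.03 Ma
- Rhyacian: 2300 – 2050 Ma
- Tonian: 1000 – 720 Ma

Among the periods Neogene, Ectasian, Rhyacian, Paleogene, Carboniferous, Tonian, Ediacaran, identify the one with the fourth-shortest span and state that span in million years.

Ediacaran, 96.2 million years

Start − end for each: Neogene 23.03 − 2.58 = 20.45; Ectasian 1400 − 1200 = 200; Rhyacian 2300 − 2050 = 250; Paleogene 66 − 23.03 = 42.97; Carboniferous 358.9 − 298.9 = 60; Tonian 1000 − 720 = 280; Ediacaran 635 − 538.8 = 96.2.
Ranking these from shortest: Neogene < Paleogene < Carboniferous < Ediacaran < Ectasian < Rhyacian < Tonian.
Position 4 in that ranking is Ediacaran, which lasted 96.2 Myr.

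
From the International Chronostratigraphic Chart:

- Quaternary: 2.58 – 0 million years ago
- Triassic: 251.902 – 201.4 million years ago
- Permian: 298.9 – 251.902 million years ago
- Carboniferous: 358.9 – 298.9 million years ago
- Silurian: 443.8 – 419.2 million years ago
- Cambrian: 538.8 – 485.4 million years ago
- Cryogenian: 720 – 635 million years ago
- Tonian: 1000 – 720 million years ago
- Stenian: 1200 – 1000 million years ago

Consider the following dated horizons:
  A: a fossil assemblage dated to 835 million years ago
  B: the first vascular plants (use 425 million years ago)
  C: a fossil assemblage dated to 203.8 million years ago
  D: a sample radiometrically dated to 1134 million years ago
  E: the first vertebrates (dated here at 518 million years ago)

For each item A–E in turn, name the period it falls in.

A — Tonian; B — Silurian; C — Triassic; D — Stenian; E — Cambrian

A: 835 Ma lies in 1000–720 Ma, so Tonian.
B: 425 Ma lies in 443.8–419.2 Ma, so Silurian.
C: 203.8 Ma lies in 251.902–201.4 Ma, so Triassic.
D: 1134 Ma lies in 1200–1000 Ma, so Stenian.
E: 518 Ma lies in 538.8–485.4 Ma, so Cambrian.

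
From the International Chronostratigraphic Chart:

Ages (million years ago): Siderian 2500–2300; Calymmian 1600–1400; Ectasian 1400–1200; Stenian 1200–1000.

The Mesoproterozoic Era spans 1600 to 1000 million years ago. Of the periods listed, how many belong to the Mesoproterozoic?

Periods inside 1600–1000 Ma: Calymmian, Ectasian, Stenian — 3 in total.

3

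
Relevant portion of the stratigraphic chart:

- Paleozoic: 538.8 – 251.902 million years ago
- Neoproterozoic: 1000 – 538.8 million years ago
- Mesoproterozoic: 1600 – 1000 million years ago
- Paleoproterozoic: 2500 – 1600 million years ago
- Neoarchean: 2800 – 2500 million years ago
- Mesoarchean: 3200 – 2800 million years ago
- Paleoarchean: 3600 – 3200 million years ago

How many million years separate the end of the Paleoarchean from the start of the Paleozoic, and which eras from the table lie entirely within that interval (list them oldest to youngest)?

End of Paleoarchean = 3200 Ma; start of Paleozoic = 538.8 Ma.
Gap = 3200 − 538.8 = 2661.2 Myr.
Eras wholly inside 3200–538.8 Ma: Mesoarchean (3200–2800), Neoarchean (2800–2500), Paleoproterozoic (2500–1600), Mesoproterozoic (1600–1000), Neoproterozoic (1000–538.8).

2661.2 million years; Mesoarchean, Neoarchean, Paleoproterozoic, Mesoproterozoic, Neoproterozoic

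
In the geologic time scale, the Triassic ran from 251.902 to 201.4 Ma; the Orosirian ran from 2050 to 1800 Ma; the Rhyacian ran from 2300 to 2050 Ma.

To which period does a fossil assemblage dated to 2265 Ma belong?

Rhyacian

2265 Ma lies between 2300 and 2050 Ma, so it falls in the Rhyacian.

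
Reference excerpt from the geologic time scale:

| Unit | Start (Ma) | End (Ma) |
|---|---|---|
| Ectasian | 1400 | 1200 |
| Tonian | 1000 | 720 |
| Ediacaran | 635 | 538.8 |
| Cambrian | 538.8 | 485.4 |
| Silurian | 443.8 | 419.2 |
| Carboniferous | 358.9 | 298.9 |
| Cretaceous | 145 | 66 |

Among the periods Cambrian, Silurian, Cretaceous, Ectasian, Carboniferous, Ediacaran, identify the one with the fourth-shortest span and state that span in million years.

Durations: Cambrian 53.4; Silurian 24.6; Cretaceous 79; Ectasian 200; Carboniferous 60; Ediacaran 96.2 Myr.
Sorted shortest-first: Silurian (24.6), Cambrian (53.4), Carboniferous (60), Cretaceous (79), Ediacaran (96.2), Ectasian (200).
The fourth shortest is Cretaceous at 79 Myr.

Cretaceous, 79 million years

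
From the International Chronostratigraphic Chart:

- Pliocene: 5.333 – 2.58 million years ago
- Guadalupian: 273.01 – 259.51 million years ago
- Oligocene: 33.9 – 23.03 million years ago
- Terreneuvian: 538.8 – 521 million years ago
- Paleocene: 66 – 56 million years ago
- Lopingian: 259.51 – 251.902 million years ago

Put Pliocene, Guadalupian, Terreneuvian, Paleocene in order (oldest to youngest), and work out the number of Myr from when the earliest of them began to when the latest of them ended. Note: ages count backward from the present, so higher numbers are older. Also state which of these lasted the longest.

Start ages (Ma): Terreneuvian 538.8, Guadalupian 273.01, Paleocene 66, Pliocene 5.333.
Ordered oldest to youngest: Terreneuvian, Guadalupian, Paleocene, Pliocene.
Span = 538.8 − 2.58 = 536.22 Myr.
Durations: Paleocene 10, Guadalupian 13.5, Terreneuvian 17.8, Pliocene 2.753 → longest is Terreneuvian (17.8 Myr).

Terreneuvian → Guadalupian → Paleocene → Pliocene; total span 536.22 Myr; longest is Terreneuvian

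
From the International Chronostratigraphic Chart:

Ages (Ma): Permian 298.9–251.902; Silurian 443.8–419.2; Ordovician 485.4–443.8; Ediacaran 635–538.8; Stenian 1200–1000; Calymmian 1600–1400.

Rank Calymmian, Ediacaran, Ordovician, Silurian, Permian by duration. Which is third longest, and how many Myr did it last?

Permian, 46.998 million years

Start − end for each: Calymmian 1600 − 1400 = 200; Ediacaran 635 − 538.8 = 96.2; Ordovician 485.4 − 443.8 = 41.6; Silurian 443.8 − 419.2 = 24.6; Permian 298.9 − 251.902 = 46.998.
Ranking these from longest: Calymmian > Ediacaran > Permian > Ordovician > Silurian.
Position 3 in that ranking is Permian, which lasted 46.998 Myr.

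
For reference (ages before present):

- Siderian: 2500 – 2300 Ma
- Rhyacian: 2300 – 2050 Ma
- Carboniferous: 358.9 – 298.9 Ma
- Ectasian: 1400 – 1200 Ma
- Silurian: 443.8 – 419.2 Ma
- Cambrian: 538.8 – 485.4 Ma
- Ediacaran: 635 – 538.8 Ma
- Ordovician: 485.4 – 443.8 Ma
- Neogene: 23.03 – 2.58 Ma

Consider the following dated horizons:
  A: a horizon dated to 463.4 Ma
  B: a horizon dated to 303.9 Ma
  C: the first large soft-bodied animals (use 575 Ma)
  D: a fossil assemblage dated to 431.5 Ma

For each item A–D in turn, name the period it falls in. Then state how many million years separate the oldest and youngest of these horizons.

A: 463.4 Ma lies in 485.4–443.8 Ma, so Ordovician.
B: 303.9 Ma lies in 358.9–298.9 Ma, so Carboniferous.
C: 575 Ma lies in 635–538.8 Ma, so Ediacaran.
D: 431.5 Ma lies in 443.8–419.2 Ma, so Silurian.
Oldest = 575 Ma, youngest = 303.9 Ma → span 271.1 Myr.

A — Ordovician; B — Carboniferous; C — Ediacaran; D — Silurian; span 271.1 million years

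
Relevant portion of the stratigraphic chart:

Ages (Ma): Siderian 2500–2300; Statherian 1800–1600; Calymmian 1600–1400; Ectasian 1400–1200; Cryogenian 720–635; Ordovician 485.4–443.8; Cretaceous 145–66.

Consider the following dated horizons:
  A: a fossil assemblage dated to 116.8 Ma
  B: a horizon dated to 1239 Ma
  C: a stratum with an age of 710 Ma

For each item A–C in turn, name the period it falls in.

Match each age against the start–end ranges in the excerpt: A = 116.8 Ma → Cretaceous (145–66); B = 1239 Ma → Ectasian (1400–1200); C = 710 Ma → Cryogenian (720–635).

A — Cretaceous; B — Ectasian; C — Cryogenian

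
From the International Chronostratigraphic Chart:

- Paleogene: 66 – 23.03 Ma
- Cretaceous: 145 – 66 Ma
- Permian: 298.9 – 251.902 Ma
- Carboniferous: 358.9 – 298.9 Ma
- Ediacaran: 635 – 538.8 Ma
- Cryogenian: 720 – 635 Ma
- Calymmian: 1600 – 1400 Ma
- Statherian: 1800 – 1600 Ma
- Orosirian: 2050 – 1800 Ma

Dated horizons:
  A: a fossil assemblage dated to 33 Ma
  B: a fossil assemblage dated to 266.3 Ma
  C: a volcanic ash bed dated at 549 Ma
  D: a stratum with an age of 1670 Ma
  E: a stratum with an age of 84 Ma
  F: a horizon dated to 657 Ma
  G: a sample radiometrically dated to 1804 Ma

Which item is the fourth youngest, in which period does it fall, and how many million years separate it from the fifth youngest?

C, in the Ediacaran; 108 million years to F

Sorted youngest-first by Ma: A (33), E (84), B (266.3), C (549), F (657), D (1670), G (1804).
The fourth youngest is C at 549 Ma, which lies in 635–538.8 Ma: the Ediacaran.
The fifth youngest is F at 657 Ma; separation = |549 − 657| = 108 Myr.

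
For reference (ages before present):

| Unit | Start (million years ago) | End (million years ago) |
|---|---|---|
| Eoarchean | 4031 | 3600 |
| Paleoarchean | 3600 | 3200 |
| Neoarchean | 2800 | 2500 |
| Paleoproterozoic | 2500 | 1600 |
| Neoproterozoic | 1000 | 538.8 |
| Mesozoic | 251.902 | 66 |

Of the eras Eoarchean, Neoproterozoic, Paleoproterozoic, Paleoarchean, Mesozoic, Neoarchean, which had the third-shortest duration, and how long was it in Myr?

Paleoarchean, 400 million years

Start − end for each: Eoarchean 4031 − 3600 = 431; Neoproterozoic 1000 − 538.8 = 461.2; Paleoproterozoic 2500 − 1600 = 900; Paleoarchean 3600 − 3200 = 400; Mesozoic 251.902 − 66 = 185.902; Neoarchean 2800 − 2500 = 300.
Ranking these from shortest: Mesozoic < Neoarchean < Paleoarchean < Eoarchean < Neoproterozoic < Paleoproterozoic.
Position 3 in that ranking is Paleoarchean, which lasted 400 Myr.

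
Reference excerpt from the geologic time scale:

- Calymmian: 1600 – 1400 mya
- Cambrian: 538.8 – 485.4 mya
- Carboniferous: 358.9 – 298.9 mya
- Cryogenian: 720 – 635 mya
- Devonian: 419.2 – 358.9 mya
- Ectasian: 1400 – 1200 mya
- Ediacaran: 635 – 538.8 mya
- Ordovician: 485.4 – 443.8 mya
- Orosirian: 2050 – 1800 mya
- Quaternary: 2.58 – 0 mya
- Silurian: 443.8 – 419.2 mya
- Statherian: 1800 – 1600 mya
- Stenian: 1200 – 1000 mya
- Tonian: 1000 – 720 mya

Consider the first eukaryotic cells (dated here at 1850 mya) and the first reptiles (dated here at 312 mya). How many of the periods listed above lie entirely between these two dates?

The older date is 1850 Ma and the younger is 312 Ma.
Periods with start < 1850 and end > 312 Ma: Statherian (1800–1600), Calymmian (1600–1400), Ectasian (1400–1200), Stenian (1200–1000), Tonian (1000–720), Cryogenian (720–635), Ediacaran (635–538.8), Cambrian (538.8–485.4), Ordovician (485.4–443.8), Silurian (443.8–419.2), Devonian (419.2–358.9).
That is 11 complete periods.

11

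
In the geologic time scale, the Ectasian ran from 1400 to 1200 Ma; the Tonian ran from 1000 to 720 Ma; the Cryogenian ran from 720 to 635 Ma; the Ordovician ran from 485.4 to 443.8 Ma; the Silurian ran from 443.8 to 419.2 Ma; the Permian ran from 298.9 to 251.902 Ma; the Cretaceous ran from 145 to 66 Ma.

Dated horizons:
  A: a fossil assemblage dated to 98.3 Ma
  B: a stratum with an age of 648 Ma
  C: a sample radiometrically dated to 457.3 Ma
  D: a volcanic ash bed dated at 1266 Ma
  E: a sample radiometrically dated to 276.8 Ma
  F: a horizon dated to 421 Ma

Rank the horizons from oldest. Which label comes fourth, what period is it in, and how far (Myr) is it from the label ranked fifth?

F, in the Silurian; 144.2 million years to E

Sorted oldest-first by Ma: D (1266), B (648), C (457.3), F (421), E (276.8), A (98.3).
The fourth oldest is F at 421 Ma, which lies in 443.8–419.2 Ma: the Silurian.
The fifth oldest is E at 276.8 Ma; separation = |421 − 276.8| = 144.2 Myr.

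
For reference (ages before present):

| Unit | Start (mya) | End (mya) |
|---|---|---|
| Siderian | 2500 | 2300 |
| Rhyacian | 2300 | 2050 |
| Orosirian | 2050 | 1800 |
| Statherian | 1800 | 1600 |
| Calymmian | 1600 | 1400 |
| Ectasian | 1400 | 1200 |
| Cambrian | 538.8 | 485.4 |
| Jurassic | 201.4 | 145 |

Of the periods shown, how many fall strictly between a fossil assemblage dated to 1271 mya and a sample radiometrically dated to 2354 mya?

4

2354 Ma sits inside the Siderian (2500–2300) and 1271 Ma inside the Ectasian (1400–1200); neither of those is wholly between the two dates.
The listed periods lying completely between them are Rhyacian, Orosirian, Statherian, Calymmian — 4 in all.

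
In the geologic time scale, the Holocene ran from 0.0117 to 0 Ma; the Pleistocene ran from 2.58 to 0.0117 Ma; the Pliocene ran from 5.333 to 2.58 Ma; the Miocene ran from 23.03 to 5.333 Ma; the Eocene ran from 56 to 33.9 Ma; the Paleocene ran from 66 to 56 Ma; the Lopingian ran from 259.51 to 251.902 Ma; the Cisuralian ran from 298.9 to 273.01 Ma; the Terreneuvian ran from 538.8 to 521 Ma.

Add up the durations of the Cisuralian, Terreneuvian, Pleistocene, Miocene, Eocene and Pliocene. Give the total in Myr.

88.8083 million years

Each duration: Cisuralian = 25.89; Terreneuvian = 17.8; Pleistocene = 2.5683; Miocene = 17.697; Eocene = 22.1; Pliocene = 2.753.
Sum: 25.89 + 17.8 + 2.5683 + 17.697 + 22.1 + 2.753 = 88.8083 Myr.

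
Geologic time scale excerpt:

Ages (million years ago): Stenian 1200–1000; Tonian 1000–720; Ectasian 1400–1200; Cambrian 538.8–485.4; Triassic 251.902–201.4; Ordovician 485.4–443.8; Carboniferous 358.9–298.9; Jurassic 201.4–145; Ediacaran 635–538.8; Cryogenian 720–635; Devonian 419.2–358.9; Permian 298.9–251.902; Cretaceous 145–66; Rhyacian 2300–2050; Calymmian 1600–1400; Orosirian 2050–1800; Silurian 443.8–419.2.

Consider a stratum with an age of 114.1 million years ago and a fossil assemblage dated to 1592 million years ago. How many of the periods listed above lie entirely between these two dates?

The older date is 1592 Ma and the younger is 114.1 Ma.
Periods with start < 1592 and end > 114.1 Ma: Ectasian (1400–1200), Stenian (1200–1000), Tonian (1000–720), Cryogenian (720–635), Ediacaran (635–538.8), Cambrian (538.8–485.4), Ordovician (485.4–443.8), Silurian (443.8–419.2), Devonian (419.2–358.9), Carboniferous (358.9–298.9), Permian (298.9–251.902), Triassic (251.902–201.4), Jurassic (201.4–145).
That is 13 complete periods.

13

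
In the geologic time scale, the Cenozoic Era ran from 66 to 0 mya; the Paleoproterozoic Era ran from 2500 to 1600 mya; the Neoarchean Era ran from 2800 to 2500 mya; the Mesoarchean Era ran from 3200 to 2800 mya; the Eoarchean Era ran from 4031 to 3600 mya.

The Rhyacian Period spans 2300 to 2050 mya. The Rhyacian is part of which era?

Paleoproterozoic

The Rhyacian (2300–2050 Ma) lies entirely within 2500–1600 Ma, the Paleoproterozoic Era.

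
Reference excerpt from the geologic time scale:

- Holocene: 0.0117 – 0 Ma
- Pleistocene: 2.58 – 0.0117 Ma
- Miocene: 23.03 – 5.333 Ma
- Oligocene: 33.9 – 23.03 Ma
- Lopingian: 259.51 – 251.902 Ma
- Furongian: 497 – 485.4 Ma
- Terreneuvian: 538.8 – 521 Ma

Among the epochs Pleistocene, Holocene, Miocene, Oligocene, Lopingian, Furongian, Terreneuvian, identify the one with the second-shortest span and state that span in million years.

Pleistocene, 2.5683 million years

Start − end for each: Pleistocene 2.58 − 0.0117 = 2.5683; Holocene 0.0117 − 0 = 0.0117; Miocene 23.03 − 5.333 = 17.697; Oligocene 33.9 − 23.03 = 10.87; Lopingian 259.51 − 251.902 = 7.608; Furongian 497 − 485.4 = 11.6; Terreneuvian 538.8 − 521 = 17.8.
Ranking these from shortest: Holocene < Pleistocene < Lopingian < Oligocene < Furongian < Miocene < Terreneuvian.
Position 2 in that ranking is Pleistocene, which lasted 2.5683 Myr.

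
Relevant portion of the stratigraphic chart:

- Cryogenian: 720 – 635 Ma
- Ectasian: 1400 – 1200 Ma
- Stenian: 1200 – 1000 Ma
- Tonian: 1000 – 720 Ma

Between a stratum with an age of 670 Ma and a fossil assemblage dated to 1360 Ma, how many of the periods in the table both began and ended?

1360 Ma sits inside the Ectasian (1400–1200) and 670 Ma inside the Cryogenian (720–635); neither of those is wholly between the two dates.
The listed periods lying completely between them are Stenian, Tonian — 2 in all.

2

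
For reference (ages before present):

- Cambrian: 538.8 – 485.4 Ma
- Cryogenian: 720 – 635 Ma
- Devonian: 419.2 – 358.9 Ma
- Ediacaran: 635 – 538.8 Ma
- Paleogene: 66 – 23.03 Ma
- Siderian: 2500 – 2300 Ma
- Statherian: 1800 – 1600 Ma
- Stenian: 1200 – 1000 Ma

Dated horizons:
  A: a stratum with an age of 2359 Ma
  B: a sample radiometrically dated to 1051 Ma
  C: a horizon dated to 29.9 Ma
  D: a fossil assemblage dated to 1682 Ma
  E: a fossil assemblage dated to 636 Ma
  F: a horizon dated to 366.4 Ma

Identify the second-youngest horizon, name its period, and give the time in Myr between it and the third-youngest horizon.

Smaller Ma means younger, so youngest first: C 29.9 < F 366.4 < E 636 < B 1051 < D 1682 < A 2359.
Counting 2 along gives F (366.4 Ma); the excerpt puts that inside the Devonian, 419.2–358.9 Ma.
Next in line is E (636 Ma), and 636 − 366.4 = 269.6 Myr.

F, in the Devonian; 269.6 million years to E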